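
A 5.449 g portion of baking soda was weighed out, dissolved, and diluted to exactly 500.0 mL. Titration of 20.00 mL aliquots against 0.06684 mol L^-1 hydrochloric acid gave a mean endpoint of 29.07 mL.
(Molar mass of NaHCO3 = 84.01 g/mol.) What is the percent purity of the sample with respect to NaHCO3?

NaHCO3 + HCl → NaCl + H2O + CO2
n(HCl) per titration = 0.02907 × 0.06684 = 1.943 × 10^-3 mol
n(NaHCO3) in each aliquot = 1.943 × 10^-3 mol (1:1 ratio)
n(NaHCO3) in the whole flask = 1.943 × 10^-3 × 500.0/20.00 = 0.04858 mol
mass of NaHCO3 = 0.04858 × 84.01 = 4.081 g
% NaHCO3 = 4.081 / 5.449 × 100 = 74.89 %

74.89 %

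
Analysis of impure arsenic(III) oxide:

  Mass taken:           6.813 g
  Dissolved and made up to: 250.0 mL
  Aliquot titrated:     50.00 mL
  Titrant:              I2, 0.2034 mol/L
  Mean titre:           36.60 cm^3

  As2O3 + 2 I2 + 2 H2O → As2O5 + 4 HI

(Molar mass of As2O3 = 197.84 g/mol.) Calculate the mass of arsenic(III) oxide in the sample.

3.682 g

n(I2) per titration = 0.03660 × 0.2034 = 7.444 × 10^-3 mol
From the 1:2 ratio, n(As2O3) in each aliquot = 1/2 × 7.444 × 10^-3 = 3.722 × 10^-3 mol
n(As2O3) in the whole flask = 3.722 × 10^-3 × 250.0/50.00 = 0.01861 mol
mass of As2O3 = 0.01861 × 197.84 = 3.682 g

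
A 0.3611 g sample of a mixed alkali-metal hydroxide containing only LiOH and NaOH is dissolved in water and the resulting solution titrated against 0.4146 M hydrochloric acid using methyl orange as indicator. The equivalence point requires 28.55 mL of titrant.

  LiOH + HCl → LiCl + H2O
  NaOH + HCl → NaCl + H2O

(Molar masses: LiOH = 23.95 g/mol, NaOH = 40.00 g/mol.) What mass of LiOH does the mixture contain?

0.1677 g

n(HCl) = 0.02855 × 0.4146 = 0.01184 mol
Let x = n(LiOH), y = n(NaOH).
Titrant: 1x + 1y = 0.01184;  mass: 23.95x + 40.00y = 0.3611
Solving, x = 7.001 × 10^-3 mol, y = 4.835 × 10^-3 mol
mass of LiOH = 7.001 × 10^-3 × 23.95 = 0.1677 g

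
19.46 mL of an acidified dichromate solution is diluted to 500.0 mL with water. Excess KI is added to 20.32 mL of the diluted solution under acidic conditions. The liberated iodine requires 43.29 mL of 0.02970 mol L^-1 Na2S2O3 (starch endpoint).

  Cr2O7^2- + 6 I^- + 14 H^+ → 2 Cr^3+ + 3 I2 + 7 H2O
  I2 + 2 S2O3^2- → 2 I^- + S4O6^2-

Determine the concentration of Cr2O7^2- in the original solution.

0.2710 mol/L

n(S2O3^2-) = 0.04329 × 0.02970 = 1.286 × 10^-3 mol
n(I2) = n(S2O3^2-)/2 = 6.429 × 10^-4 mol
From the 1:3 ratio, n(Cr2O7^2-) in the aliquot = 1/3 × 6.429 × 10^-4 = 2.143 × 10^-4 mol
[Cr2O7^2-]_dilute = 2.143 × 10^-4 / 0.02032 = 0.01055 mol/L
[Cr2O7^2-]_original = 0.01055 × 500.0/19.46 = 0.2710 mol/L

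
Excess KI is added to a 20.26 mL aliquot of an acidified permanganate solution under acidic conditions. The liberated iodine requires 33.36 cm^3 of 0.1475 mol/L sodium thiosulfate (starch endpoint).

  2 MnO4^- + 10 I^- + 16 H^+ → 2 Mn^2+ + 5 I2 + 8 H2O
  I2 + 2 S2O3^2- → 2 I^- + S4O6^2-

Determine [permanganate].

0.04857 mol/L

n(S2O3^2-) = 0.03336 × 0.1475 = 4.921 × 10^-3 mol
n(I2) = n(S2O3^2-)/2 = 2.460 × 10^-3 mol
From the 2:5 ratio, n(MnO4^-) in the aliquot = 2/5 × 2.460 × 10^-3 = 9.841 × 10^-4 mol
[MnO4^-] = 9.841 × 10^-4 / 0.02026 = 0.04857 mol/L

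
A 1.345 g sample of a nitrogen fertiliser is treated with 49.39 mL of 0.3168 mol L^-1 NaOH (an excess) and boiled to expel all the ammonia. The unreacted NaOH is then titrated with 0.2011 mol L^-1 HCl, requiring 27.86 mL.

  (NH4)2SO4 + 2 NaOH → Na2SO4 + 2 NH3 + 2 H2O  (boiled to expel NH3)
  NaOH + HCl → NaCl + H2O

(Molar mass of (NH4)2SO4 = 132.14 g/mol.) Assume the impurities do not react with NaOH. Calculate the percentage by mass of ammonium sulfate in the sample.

49.34 %

n(NaOH) added = 0.04939 × 0.3168 = 0.01565 mol
n(HCl) used in back-titration = 0.02786 × 0.2011 = 5.603 × 10^-3 mol
n(NaOH) left over = 5.603 × 10^-3 mol (1:1 ratio)
n(NaOH) consumed by analyte = 0.01565 − 5.603 × 10^-3 = 0.01004 mol
From the 1:2 ratio, n((NH4)2SO4) = 1/2 × 0.01004 = 5.022 × 10^-3 mol
mass of (NH4)2SO4 = 5.022 × 10^-3 × 132.14 = 0.6636 g
% (NH4)2SO4 = 0.6636 / 1.345 × 100 = 49.34 %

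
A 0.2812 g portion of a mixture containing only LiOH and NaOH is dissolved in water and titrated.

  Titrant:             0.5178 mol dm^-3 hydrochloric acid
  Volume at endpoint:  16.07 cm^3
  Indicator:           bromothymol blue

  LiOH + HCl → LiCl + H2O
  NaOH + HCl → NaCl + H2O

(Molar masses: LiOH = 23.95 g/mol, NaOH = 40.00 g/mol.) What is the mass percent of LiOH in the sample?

n(HCl) = 0.01607 × 0.5178 = 8.321 × 10^-3 mol
Let x = n(LiOH), y = n(NaOH).
Titrant: 1x + 1y = 8.321 × 10^-3;  mass: 23.95x + 40.00y = 0.2812
Solving, x = 3.218 × 10^-3 mol, y = 5.103 × 10^-3 mol
mass of LiOH = 3.218 × 10^-3 × 23.95 = 0.07706 g
% LiOH = 0.07706 / 0.2812 × 100 = 27.40 %

27.40 %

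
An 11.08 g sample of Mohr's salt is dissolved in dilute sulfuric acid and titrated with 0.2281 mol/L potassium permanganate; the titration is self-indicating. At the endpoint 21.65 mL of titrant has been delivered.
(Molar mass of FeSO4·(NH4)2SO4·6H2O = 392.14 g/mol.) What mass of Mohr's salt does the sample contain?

9.683 g

MnO4^- + 5 Fe^2+ + 8 H^+ → Mn^2+ + 5 Fe^3+ + 4 H2O
n(KMnO4) = 0.02165 L × 0.2281 mol/L = 4.938 × 10^-3 mol
From the 5:1 ratio, n(FeSO4·(NH4)2SO4·6H2O) = 5/1 × 4.938 × 10^-3 = 0.02469 mol
mass of FeSO4·(NH4)2SO4·6H2O = 0.02469 × 392.14 g/mol = 9.683 g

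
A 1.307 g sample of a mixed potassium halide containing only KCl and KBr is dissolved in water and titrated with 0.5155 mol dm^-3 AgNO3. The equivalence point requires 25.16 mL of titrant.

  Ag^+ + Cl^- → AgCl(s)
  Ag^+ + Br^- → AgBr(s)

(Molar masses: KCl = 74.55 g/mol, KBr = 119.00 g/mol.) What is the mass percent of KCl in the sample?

n(AgNO3) = 0.02516 × 0.5155 = 0.01297 mol
Let x = n(KCl), y = n(KBr).
Titrant: 1x + 1y = 0.01297;  mass: 74.55x + 119.00y = 1.307
Solving, x = 5.319 × 10^-3 mol, y = 7.651 × 10^-3 mol
mass of KCl = 5.319 × 10^-3 × 74.55 = 0.3965 g
% KCl = 0.3965 / 1.307 × 100 = 30.34 %

30.34 %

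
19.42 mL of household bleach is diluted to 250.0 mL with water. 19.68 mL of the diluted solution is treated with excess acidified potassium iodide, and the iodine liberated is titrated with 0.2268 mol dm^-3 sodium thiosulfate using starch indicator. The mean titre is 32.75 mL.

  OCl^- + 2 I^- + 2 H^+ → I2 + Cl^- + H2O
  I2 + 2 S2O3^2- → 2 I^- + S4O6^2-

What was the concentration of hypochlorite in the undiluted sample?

2.429 mol/L

n(S2O3^2-) = 0.03275 × 0.2268 = 7.428 × 10^-3 mol
n(I2) = n(S2O3^2-)/2 = 3.714 × 10^-3 mol
n(OCl^-) in the aliquot = 3.714 × 10^-3 mol (1:1 ratio)
[OCl^-]_dilute = 3.714 × 10^-3 / 0.01968 = 0.1887 mol/L
[OCl^-]_original = 0.1887 × 250.0/19.42 = 2.429 mol/L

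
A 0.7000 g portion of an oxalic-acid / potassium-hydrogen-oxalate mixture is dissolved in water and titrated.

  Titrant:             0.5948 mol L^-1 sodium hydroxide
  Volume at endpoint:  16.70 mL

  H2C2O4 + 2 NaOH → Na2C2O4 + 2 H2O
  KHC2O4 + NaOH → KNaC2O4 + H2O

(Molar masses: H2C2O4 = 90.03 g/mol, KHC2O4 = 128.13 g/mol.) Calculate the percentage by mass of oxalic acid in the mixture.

n(NaOH) = 0.01670 × 0.5948 = 9.933 × 10^-3 mol
Let x = n(H2C2O4), y = n(KHC2O4).
Titrant: 2x + 1y = 9.933 × 10^-3;  mass: 90.03x + 128.13y = 0.7000
Solving, x = 3.445 × 10^-3 mol, y = 3.042 × 10^-3 mol
mass of H2C2O4 = 3.445 × 10^-3 × 90.03 = 0.3102 g
% H2C2O4 = 0.3102 / 0.7000 × 100 = 44.31 %

44.31 %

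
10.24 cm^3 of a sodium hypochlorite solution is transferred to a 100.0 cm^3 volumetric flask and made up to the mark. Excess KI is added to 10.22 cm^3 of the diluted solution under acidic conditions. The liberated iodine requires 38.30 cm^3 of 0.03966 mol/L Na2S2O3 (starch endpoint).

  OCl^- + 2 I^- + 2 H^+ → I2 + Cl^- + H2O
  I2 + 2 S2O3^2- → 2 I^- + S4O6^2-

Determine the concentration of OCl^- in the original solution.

0.7257 mol/L

n(S2O3^2-) = 0.03830 × 0.03966 = 1.519 × 10^-3 mol
n(I2) = n(S2O3^2-)/2 = 7.595 × 10^-4 mol
n(OCl^-) in the aliquot = 7.595 × 10^-4 mol (1:1 ratio)
[OCl^-]_dilute = 7.595 × 10^-4 / 0.01022 = 0.07431 mol/L
[OCl^-]_original = 0.07431 × 100.0/10.24 = 0.7257 mol/L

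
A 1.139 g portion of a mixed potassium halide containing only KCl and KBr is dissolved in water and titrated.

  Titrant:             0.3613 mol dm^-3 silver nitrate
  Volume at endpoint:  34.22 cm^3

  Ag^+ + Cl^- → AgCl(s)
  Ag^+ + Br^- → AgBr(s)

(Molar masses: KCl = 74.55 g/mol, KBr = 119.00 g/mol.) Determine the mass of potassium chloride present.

0.5573 g

n(AgNO3) = 0.03422 × 0.3613 = 0.01236 mol
Let x = n(KCl), y = n(KBr).
Titrant: 1x + 1y = 0.01236;  mass: 74.55x + 119.00y = 1.139
Solving, x = 7.475 × 10^-3 mol, y = 4.888 × 10^-3 mol
mass of KCl = 7.475 × 10^-3 × 74.55 = 0.5573 g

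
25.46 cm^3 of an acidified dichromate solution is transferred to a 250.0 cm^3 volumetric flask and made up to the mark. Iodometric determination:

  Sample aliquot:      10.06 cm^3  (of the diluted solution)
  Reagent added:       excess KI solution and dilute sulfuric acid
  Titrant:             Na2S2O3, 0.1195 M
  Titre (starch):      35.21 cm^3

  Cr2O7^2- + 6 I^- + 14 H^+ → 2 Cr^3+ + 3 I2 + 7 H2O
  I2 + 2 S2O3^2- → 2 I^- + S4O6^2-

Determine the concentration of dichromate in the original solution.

n(S2O3^2-) = 0.03521 × 0.1195 = 4.208 × 10^-3 mol
n(I2) = n(S2O3^2-)/2 = 2.104 × 10^-3 mol
From the 1:3 ratio, n(Cr2O7^2-) in the aliquot = 1/3 × 2.104 × 10^-3 = 7.013 × 10^-4 mol
[Cr2O7^2-]_dilute = 7.013 × 10^-4 / 0.01006 = 0.06971 mol/L
[Cr2O7^2-]_original = 0.06971 × 250.0/25.46 = 0.6845 mol/L

0.6845 M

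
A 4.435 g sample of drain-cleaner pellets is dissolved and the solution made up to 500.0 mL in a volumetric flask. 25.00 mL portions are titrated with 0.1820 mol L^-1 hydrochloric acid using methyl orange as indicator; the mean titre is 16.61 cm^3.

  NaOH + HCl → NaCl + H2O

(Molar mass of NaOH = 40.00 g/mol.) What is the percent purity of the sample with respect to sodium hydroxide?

n(HCl) per titration = 0.01661 × 0.1820 = 3.023 × 10^-3 mol
n(NaOH) in each aliquot = 3.023 × 10^-3 mol (1:1 ratio)
n(NaOH) in the whole flask = 3.023 × 10^-3 × 500.0/25.00 = 0.06046 mol
mass of NaOH = 0.06046 × 40.00 = 2.418 g
% NaOH = 2.418 / 4.435 × 100 = 54.53 %

54.53 %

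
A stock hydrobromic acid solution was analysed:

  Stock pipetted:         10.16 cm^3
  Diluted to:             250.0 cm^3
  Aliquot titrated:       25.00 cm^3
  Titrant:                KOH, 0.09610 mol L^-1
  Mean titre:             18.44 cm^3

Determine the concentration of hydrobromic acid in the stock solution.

HBr + KOH → KBr + H2O
n(KOH) = 0.01844 × 0.09610 = 1.772 × 10^-3 mol
n(HBr) in the aliquot = 1.772 × 10^-3 mol (1:1 ratio)
[HBr]_dilute = 1.772 × 10^-3 / 0.02500 = 0.07088 mol/L
Dilution factor = 250.0 / 10.16 = 24.61
[HBr]_stock = 0.07088 × 24.61 = 1.744 mol/L

1.744 mol/L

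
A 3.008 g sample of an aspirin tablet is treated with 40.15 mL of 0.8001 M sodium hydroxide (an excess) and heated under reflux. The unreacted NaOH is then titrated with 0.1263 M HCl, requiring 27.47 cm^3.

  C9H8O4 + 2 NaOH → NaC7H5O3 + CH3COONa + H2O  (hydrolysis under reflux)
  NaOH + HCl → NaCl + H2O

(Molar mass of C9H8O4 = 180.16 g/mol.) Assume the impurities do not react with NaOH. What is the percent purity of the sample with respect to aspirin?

n(NaOH) added = 0.04015 × 0.8001 = 0.03212 mol
n(HCl) used in back-titration = 0.02747 × 0.1263 = 3.469 × 10^-3 mol
n(NaOH) left over = 3.469 × 10^-3 mol (1:1 ratio)
n(NaOH) consumed by analyte = 0.03212 − 3.469 × 10^-3 = 0.02865 mol
From the 1:2 ratio, n(C9H8O4) = 1/2 × 0.02865 = 0.01433 mol
mass of C9H8O4 = 0.01433 × 180.16 = 2.581 g
% C9H8O4 = 2.581 / 3.008 × 100 = 85.81 %

85.81 %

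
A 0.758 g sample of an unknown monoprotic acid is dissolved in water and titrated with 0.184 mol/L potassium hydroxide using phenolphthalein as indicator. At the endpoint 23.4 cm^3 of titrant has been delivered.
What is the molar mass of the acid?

176 g/mol

n(KOH) = 0.0234 L × 0.184 mol/L = 4.31 × 10^-3 mol
n(HA) = 4.31 × 10^-3 mol (1:1 ratio)
M = m / n = 0.758 g / 4.31 × 10^-3 mol = 176 g/mol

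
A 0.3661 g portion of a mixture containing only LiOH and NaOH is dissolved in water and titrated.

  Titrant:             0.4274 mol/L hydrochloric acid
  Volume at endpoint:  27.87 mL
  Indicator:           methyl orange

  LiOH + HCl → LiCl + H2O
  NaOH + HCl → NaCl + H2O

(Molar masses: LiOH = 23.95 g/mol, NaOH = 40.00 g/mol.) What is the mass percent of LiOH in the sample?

44.98 %

n(HCl) = 0.02787 × 0.4274 = 0.01191 mol
Let x = n(LiOH), y = n(NaOH).
Titrant: 1x + 1y = 0.01191;  mass: 23.95x + 40.00y = 0.3661
Solving, x = 6.876 × 10^-3 mol, y = 5.035 × 10^-3 mol
mass of LiOH = 6.876 × 10^-3 × 23.95 = 0.1647 g
% LiOH = 0.1647 / 0.3661 × 100 = 44.98 %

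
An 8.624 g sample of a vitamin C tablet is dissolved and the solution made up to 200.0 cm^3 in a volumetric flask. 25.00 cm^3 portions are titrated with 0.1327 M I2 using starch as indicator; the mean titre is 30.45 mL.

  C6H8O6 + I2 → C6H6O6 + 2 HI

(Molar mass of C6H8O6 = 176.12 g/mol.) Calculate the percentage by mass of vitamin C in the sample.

n(I2) per titration = 0.03045 × 0.1327 = 4.041 × 10^-3 mol
n(C6H8O6) in each aliquot = 4.041 × 10^-3 mol (1:1 ratio)
n(C6H8O6) in the whole flask = 4.041 × 10^-3 × 200.0/25.00 = 0.03233 mol
mass of C6H8O6 = 0.03233 × 176.12 = 5.693 g
% C6H8O6 = 5.693 / 8.624 × 100 = 66.02 %

66.02 %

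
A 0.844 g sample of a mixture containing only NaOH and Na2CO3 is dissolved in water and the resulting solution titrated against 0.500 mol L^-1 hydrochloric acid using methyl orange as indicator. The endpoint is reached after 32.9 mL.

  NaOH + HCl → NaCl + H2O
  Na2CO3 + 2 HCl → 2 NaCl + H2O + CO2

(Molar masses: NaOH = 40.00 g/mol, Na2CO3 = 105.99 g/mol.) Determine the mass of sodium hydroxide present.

n(HCl) = 0.0329 × 0.500 = 0.0164 mol
Let x = n(NaOH), y = n(Na2CO3).
Titrant: 1x + 2y = 0.0164;  mass: 40.00x + 105.99y = 0.844
Solving, x = 2.14 × 10^-3 mol, y = 7.16 × 10^-3 mol
mass of NaOH = 2.14 × 10^-3 × 40.00 = 0.0855 g

0.0855 g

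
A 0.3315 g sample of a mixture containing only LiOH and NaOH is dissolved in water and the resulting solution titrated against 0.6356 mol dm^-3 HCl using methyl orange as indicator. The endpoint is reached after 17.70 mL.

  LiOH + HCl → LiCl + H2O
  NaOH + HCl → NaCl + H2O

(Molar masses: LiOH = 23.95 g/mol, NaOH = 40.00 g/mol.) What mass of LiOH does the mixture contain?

0.1768 g

n(HCl) = 0.01770 × 0.6356 = 0.01125 mol
Let x = n(LiOH), y = n(NaOH).
Titrant: 1x + 1y = 0.01125;  mass: 23.95x + 40.00y = 0.3315
Solving, x = 7.383 × 10^-3 mol, y = 3.867 × 10^-3 mol
mass of LiOH = 7.383 × 10^-3 × 23.95 = 0.1768 g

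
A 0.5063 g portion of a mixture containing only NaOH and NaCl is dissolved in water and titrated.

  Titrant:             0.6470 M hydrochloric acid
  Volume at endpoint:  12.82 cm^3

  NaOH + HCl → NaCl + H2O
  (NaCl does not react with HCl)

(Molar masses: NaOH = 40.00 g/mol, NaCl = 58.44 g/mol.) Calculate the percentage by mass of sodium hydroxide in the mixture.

n(HCl) = 0.01282 × 0.6470 = 8.295 × 10^-3 mol
Let x = n(NaOH), y = n(NaCl).
Titrant: 1x = 8.295 × 10^-3;  mass: 40.00x + 58.44y = 0.5063
Solving, x = 8.295 × 10^-3 mol, y = 2.986 × 10^-3 mol
mass of NaOH = 8.295 × 10^-3 × 40.00 = 0.3318 g
% NaOH = 0.3318 / 0.5063 × 100 = 65.53 %

65.53 %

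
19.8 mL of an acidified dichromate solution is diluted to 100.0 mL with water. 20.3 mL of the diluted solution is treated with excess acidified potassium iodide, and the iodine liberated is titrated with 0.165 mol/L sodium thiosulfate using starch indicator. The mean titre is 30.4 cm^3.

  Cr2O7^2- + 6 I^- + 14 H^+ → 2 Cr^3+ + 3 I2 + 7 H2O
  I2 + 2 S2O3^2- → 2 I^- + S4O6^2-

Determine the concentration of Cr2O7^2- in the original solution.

n(S2O3^2-) = 0.0304 × 0.165 = 5.02 × 10^-3 mol
n(I2) = n(S2O3^2-)/2 = 2.51 × 10^-3 mol
From the 1:3 ratio, n(Cr2O7^2-) in the aliquot = 1/3 × 2.51 × 10^-3 = 8.36 × 10^-4 mol
[Cr2O7^2-]_dilute = 8.36 × 10^-4 / 0.0203 = 0.0412 mol/L
[Cr2O7^2-]_original = 0.0412 × 100.0/19.8 = 0.208 mol/L

0.208 mol/L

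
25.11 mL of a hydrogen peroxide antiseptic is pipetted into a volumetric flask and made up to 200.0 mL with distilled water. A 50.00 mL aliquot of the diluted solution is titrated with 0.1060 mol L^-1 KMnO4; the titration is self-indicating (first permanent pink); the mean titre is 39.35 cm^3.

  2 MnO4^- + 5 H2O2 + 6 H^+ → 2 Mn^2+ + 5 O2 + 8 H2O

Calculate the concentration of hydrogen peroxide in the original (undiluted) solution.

n(KMnO4) = 0.03935 × 0.1060 = 4.171 × 10^-3 mol
From the 5:2 ratio, n(H2O2) in the aliquot = 5/2 × 4.171 × 10^-3 = 0.01043 mol
[H2O2]_dilute = 0.01043 / 0.05000 = 0.2086 mol/L
Dilution factor = 200.0 / 25.11 = 7.965
[H2O2]_stock = 0.2086 × 7.965 = 1.661 mol/L

1.661 mol/L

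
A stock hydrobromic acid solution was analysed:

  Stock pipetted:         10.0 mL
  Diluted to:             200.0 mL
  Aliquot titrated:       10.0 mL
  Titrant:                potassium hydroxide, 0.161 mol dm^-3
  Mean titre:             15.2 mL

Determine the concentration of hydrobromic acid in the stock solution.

HBr + KOH → KBr + H2O
n(KOH) = 0.0152 × 0.161 = 2.45 × 10^-3 mol
n(HBr) in the aliquot = 2.45 × 10^-3 mol (1:1 ratio)
[HBr]_dilute = 2.45 × 10^-3 / 0.0100 = 0.245 mol/L
Dilution factor = 200.0 / 10.0 = 20.00
[HBr]_stock = 0.245 × 20.00 = 4.89 mol/L

4.89 mol/L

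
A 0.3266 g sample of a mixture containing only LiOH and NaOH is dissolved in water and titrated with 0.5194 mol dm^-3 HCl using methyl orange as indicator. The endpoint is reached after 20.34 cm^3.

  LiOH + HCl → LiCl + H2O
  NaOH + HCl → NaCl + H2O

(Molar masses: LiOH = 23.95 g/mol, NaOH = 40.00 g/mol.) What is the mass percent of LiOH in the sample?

n(HCl) = 0.02034 × 0.5194 = 0.01056 mol
Let x = n(LiOH), y = n(NaOH).
Titrant: 1x + 1y = 0.01056;  mass: 23.95x + 40.00y = 0.3266
Solving, x = 5.980 × 10^-3 mol, y = 4.584 × 10^-3 mol
mass of LiOH = 5.980 × 10^-3 × 23.95 = 0.1432 g
% LiOH = 0.1432 / 0.3266 × 100 = 43.85 %

43.85 %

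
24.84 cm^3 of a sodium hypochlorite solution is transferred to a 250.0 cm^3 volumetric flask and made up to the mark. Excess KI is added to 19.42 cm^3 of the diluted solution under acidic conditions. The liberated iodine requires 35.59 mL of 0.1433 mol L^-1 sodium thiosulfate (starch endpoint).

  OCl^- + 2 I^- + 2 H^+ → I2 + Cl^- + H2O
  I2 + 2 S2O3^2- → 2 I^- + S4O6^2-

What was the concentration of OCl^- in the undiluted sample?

1.322 mol/L

n(S2O3^2-) = 0.03559 × 0.1433 = 5.100 × 10^-3 mol
n(I2) = n(S2O3^2-)/2 = 2.550 × 10^-3 mol
n(OCl^-) in the aliquot = 2.550 × 10^-3 mol (1:1 ratio)
[OCl^-]_dilute = 2.550 × 10^-3 / 0.01942 = 0.1313 mol/L
[OCl^-]_original = 0.1313 × 250.0/24.84 = 1.322 mol/L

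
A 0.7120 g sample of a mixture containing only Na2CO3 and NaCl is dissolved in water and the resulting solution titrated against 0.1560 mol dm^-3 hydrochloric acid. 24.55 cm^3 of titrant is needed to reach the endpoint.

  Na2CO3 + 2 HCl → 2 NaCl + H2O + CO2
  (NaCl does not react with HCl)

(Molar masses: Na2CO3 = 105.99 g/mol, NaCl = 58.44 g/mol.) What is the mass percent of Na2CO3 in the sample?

n(HCl) = 0.02455 × 0.1560 = 3.830 × 10^-3 mol
Let x = n(Na2CO3), y = n(NaCl).
Titrant: 2x = 3.830 × 10^-3;  mass: 105.99x + 58.44y = 0.7120
Solving, x = 1.915 × 10^-3 mol, y = 8.710 × 10^-3 mol
mass of Na2CO3 = 1.915 × 10^-3 × 105.99 = 0.2030 g
% Na2CO3 = 0.2030 / 0.7120 × 100 = 28.51 %

28.51 %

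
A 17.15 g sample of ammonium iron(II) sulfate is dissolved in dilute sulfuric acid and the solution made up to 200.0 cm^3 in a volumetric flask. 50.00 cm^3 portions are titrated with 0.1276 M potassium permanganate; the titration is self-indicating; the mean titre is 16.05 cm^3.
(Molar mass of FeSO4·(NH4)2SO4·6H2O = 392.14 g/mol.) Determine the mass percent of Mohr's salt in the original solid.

MnO4^- + 5 Fe^2+ + 8 H^+ → Mn^2+ + 5 Fe^3+ + 4 H2O
n(KMnO4) per titration = 0.01605 × 0.1276 = 2.048 × 10^-3 mol
From the 5:1 ratio, n(FeSO4·(NH4)2SO4·6H2O) in each aliquot = 5/1 × 2.048 × 10^-3 = 0.01024 mol
n(FeSO4·(NH4)2SO4·6H2O) in the whole flask = 0.01024 × 200.0/50.00 = 0.04096 mol
mass of FeSO4·(NH4)2SO4·6H2O = 0.04096 × 392.14 = 16.06 g
% FeSO4·(NH4)2SO4·6H2O = 16.06 / 17.15 × 100 = 93.66 %

93.66 %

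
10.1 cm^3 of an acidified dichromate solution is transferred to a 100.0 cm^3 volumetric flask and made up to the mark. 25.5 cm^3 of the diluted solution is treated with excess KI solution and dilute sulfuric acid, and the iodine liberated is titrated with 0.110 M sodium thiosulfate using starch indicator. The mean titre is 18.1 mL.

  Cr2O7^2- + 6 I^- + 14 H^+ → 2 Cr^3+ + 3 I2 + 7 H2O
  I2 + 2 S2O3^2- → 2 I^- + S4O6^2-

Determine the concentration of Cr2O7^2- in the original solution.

n(S2O3^2-) = 0.0181 × 0.110 = 1.99 × 10^-3 mol
n(I2) = n(S2O3^2-)/2 = 9.96 × 10^-4 mol
From the 1:3 ratio, n(Cr2O7^2-) in the aliquot = 1/3 × 9.96 × 10^-4 = 3.32 × 10^-4 mol
[Cr2O7^2-]_dilute = 3.32 × 10^-4 / 0.0255 = 0.0130 mol/L
[Cr2O7^2-]_original = 0.0130 × 100.0/10.1 = 0.129 mol/L

0.129 M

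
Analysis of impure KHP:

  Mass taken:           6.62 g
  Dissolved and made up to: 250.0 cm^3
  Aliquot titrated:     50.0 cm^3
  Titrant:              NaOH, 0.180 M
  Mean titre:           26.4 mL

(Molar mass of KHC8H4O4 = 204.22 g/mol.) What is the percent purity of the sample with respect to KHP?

73.3 %

KHC8H4O4 + NaOH → KNaC8H4O4 + H2O
n(NaOH) per titration = 0.0264 × 0.180 = 4.75 × 10^-3 mol
n(KHC8H4O4) in each aliquot = 4.75 × 10^-3 mol (1:1 ratio)
n(KHC8H4O4) in the whole flask = 4.75 × 10^-3 × 250.0/50.0 = 0.0238 mol
mass of KHC8H4O4 = 0.0238 × 204.22 = 4.85 g
% KHC8H4O4 = 4.85 / 6.62 × 100 = 73.3 %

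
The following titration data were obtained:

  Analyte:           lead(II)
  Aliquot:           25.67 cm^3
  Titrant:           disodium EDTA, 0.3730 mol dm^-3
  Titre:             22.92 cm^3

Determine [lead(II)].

Pb^2+ + EDTA^4- → [Pb(EDTA)]^2-
n(EDTA) = 0.02292 L × 0.3730 mol/L = 8.549 × 10^-3 mol
n(Pb2+) = 8.549 × 10^-3 mol (1:1 mole ratio)
[Pb2+] = 8.549 × 10^-3 mol / 0.02567 L = 0.3330 mol/L

0.3330 mol/L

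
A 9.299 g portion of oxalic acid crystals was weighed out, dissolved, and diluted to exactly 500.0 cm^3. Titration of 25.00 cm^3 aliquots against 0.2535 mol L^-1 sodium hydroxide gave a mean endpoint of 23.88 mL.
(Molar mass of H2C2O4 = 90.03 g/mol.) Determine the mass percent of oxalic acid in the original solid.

58.61 %

H2C2O4 + 2 NaOH → Na2C2O4 + 2 H2O
n(NaOH) per titration = 0.02388 × 0.2535 = 6.054 × 10^-3 mol
From the 1:2 ratio, n(H2C2O4) in each aliquot = 1/2 × 6.054 × 10^-3 = 3.027 × 10^-3 mol
n(H2C2O4) in the whole flask = 3.027 × 10^-3 × 500.0/25.00 = 0.06054 mol
mass of H2C2O4 = 0.06054 × 90.03 = 5.450 g
% H2C2O4 = 5.450 / 9.299 × 100 = 58.61 %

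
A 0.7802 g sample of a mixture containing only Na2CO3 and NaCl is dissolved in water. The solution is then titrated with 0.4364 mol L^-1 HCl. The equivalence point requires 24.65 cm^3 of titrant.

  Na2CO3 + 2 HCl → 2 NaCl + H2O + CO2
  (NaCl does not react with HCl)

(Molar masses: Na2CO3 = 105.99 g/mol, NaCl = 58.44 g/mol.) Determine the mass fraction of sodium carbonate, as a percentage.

n(HCl) = 0.02465 × 0.4364 = 0.01076 mol
Let x = n(Na2CO3), y = n(NaCl).
Titrant: 2x = 0.01076;  mass: 105.99x + 58.44y = 0.7802
Solving, x = 5.379 × 10^-3 mol, y = 3.595 × 10^-3 mol
mass of Na2CO3 = 5.379 × 10^-3 × 105.99 = 0.5701 g
% Na2CO3 = 0.5701 / 0.7802 × 100 = 73.07 %

73.07 %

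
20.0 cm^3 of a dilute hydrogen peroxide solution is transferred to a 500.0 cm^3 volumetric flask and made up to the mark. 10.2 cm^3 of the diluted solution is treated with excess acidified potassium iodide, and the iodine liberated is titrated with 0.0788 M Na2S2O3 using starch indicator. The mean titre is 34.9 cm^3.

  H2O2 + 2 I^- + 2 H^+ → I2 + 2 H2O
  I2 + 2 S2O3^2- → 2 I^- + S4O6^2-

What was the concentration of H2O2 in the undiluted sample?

n(S2O3^2-) = 0.0349 × 0.0788 = 2.75 × 10^-3 mol
n(I2) = n(S2O3^2-)/2 = 1.38 × 10^-3 mol
n(H2O2) in the aliquot = 1.38 × 10^-3 mol (1:1 ratio)
[H2O2]_dilute = 1.38 × 10^-3 / 0.0102 = 0.135 mol/L
[H2O2]_original = 0.135 × 500.0/20.0 = 3.37 mol/L

3.37 M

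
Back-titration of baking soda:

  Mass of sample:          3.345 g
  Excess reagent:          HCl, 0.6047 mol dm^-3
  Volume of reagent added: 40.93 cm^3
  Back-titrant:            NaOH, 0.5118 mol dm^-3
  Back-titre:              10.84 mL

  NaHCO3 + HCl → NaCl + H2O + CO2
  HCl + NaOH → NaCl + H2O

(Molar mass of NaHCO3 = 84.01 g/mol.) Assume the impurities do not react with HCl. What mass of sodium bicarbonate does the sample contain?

n(HCl) added = 0.04093 × 0.6047 = 0.02475 mol
n(NaOH) used in back-titration = 0.01084 × 0.5118 = 5.548 × 10^-3 mol
n(HCl) left over = 5.548 × 10^-3 mol (1:1 ratio)
n(HCl) consumed by analyte = 0.02475 − 5.548 × 10^-3 = 0.01920 mol
n(NaHCO3) = 0.01920 mol (1:1 ratio)
mass of NaHCO3 = 0.01920 × 84.01 = 1.613 g

1.613 g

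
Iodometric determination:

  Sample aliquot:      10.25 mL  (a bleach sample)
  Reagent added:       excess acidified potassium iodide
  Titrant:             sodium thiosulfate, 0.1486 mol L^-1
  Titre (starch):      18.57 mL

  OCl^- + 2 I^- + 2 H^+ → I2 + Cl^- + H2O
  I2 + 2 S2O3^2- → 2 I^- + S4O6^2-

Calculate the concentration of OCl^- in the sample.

n(S2O3^2-) = 0.01857 × 0.1486 = 2.760 × 10^-3 mol
n(I2) = n(S2O3^2-)/2 = 1.380 × 10^-3 mol
n(OCl^-) in the aliquot = 1.380 × 10^-3 mol (1:1 ratio)
[OCl^-] = 1.380 × 10^-3 / 0.01025 = 0.1346 mol/L

0.1346 mol/L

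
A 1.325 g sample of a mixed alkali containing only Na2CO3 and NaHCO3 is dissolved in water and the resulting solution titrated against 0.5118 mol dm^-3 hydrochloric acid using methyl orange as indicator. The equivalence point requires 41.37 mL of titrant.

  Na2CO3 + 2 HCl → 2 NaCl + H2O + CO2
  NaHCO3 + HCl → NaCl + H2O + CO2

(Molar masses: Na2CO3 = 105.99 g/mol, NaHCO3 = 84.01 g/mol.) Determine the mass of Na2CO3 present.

n(HCl) = 0.04137 × 0.5118 = 0.02117 mol
Let x = n(Na2CO3), y = n(NaHCO3).
Titrant: 2x + 1y = 0.02117;  mass: 105.99x + 84.01y = 1.325
Solving, x = 7.315 × 10^-3 mol, y = 6.543 × 10^-3 mol
mass of Na2CO3 = 7.315 × 10^-3 × 105.99 = 0.7753 g

0.7753 g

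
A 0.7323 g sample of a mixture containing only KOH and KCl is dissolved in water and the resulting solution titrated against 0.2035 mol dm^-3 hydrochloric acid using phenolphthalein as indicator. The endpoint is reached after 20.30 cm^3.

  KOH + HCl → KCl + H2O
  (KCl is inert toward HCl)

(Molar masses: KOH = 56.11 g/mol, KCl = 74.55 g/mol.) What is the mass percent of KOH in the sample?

31.65 %

n(HCl) = 0.02030 × 0.2035 = 4.131 × 10^-3 mol
Let x = n(KOH), y = n(KCl).
Titrant: 1x = 4.131 × 10^-3;  mass: 56.11x + 74.55y = 0.7323
Solving, x = 4.131 × 10^-3 mol, y = 6.714 × 10^-3 mol
mass of KOH = 4.131 × 10^-3 × 56.11 = 0.2318 g
% KOH = 0.2318 / 0.7323 × 100 = 31.65 %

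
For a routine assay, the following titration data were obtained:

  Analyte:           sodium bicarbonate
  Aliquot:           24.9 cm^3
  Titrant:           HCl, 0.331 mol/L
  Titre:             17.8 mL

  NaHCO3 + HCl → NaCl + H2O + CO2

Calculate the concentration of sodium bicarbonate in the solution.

0.237 mol/L

n(HCl) = 0.0178 L × 0.331 mol/L = 5.89 × 10^-3 mol
n(NaHCO3) = 5.89 × 10^-3 mol (1:1 mole ratio)
[NaHCO3] = 5.89 × 10^-3 mol / 0.0249 L = 0.237 mol/L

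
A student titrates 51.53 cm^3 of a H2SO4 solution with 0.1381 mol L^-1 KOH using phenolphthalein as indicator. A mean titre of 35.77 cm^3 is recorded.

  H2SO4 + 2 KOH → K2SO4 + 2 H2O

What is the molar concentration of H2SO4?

0.04793 mol/L

n(KOH) = 0.03577 L × 0.1381 mol/L = 4.940 × 10^-3 mol
From the 1:2 mole ratio, n(H2SO4) = 1/2 × 4.940 × 10^-3 = 2.470 × 10^-3 mol
[H2SO4] = 2.470 × 10^-3 mol / 0.05153 L = 0.04793 mol/L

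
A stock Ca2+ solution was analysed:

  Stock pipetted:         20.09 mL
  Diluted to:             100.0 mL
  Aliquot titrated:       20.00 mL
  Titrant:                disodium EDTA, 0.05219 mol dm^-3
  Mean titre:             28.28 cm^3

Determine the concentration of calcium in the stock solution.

0.3673 mol/L

Ca^2+ + EDTA^4- → [Ca(EDTA)]^2-
n(EDTA) = 0.02828 × 0.05219 = 1.476 × 10^-3 mol
n(Ca2+) in the aliquot = 1.476 × 10^-3 mol (1:1 ratio)
[Ca2+]_dilute = 1.476 × 10^-3 / 0.02000 = 0.07380 mol/L
Dilution factor = 100.0 / 20.09 = 4.978
[Ca2+]_stock = 0.07380 × 4.978 = 0.3673 mol/L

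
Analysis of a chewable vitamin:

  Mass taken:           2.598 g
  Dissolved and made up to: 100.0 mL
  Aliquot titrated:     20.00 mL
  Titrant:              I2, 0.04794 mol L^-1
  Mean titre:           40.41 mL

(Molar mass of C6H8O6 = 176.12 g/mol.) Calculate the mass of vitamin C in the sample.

1.706 g

C6H8O6 + I2 → C6H6O6 + 2 HI
n(I2) per titration = 0.04041 × 0.04794 = 1.937 × 10^-3 mol
n(C6H8O6) in each aliquot = 1.937 × 10^-3 mol (1:1 ratio)
n(C6H8O6) in the whole flask = 1.937 × 10^-3 × 100.0/20.00 = 9.686 × 10^-3 mol
mass of C6H8O6 = 9.686 × 10^-3 × 176.12 = 1.706 g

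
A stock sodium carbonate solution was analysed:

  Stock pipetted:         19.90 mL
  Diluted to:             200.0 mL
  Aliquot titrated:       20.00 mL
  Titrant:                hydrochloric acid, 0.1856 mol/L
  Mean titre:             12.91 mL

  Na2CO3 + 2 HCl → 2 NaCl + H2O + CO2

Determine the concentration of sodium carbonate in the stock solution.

n(HCl) = 0.01291 × 0.1856 = 2.396 × 10^-3 mol
From the 1:2 ratio, n(Na2CO3) in the aliquot = 1/2 × 2.396 × 10^-3 = 1.198 × 10^-3 mol
[Na2CO3]_dilute = 1.198 × 10^-3 / 0.02000 = 0.05990 mol/L
Dilution factor = 200.0 / 19.90 = 10.05
[Na2CO3]_stock = 0.05990 × 10.05 = 0.6020 mol/L

0.6020 mol/L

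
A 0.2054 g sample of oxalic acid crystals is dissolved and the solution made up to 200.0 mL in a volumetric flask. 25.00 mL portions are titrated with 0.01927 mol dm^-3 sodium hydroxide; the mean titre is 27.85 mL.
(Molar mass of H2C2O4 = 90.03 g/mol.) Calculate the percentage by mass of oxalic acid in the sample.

H2C2O4 + 2 NaOH → Na2C2O4 + 2 H2O
n(NaOH) per titration = 0.02785 × 0.01927 = 5.367 × 10^-4 mol
From the 1:2 ratio, n(H2C2O4) in each aliquot = 1/2 × 5.367 × 10^-4 = 2.683 × 10^-4 mol
n(H2C2O4) in the whole flask = 2.683 × 10^-4 × 200.0/25.00 = 2.147 × 10^-3 mol
mass of H2C2O4 = 2.147 × 10^-3 × 90.03 = 0.1933 g
% H2C2O4 = 0.1933 / 0.2054 × 100 = 94.09 %

94.09 %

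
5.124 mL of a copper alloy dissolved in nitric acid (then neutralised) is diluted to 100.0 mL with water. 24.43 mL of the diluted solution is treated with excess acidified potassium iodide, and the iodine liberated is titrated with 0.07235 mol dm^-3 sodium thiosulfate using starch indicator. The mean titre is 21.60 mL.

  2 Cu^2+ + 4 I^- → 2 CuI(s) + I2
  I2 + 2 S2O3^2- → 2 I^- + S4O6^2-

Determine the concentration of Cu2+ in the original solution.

n(S2O3^2-) = 0.02160 × 0.07235 = 1.563 × 10^-3 mol
n(I2) = n(S2O3^2-)/2 = 7.814 × 10^-4 mol
From the 2:1 ratio, n(Cu2+) in the aliquot = 2/1 × 7.814 × 10^-4 = 1.563 × 10^-3 mol
[Cu2+]_dilute = 1.563 × 10^-3 / 0.02443 = 0.06397 mol/L
[Cu2+]_original = 0.06397 × 100.0/5.124 = 1.248 mol/L

1.248 mol/L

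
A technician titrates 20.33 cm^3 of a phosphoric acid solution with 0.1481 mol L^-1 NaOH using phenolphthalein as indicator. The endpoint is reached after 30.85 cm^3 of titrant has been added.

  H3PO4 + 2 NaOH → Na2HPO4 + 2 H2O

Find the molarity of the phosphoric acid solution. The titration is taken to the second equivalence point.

n(NaOH) = 0.03085 L × 0.1481 mol/L = 4.569 × 10^-3 mol
From the 1:2 mole ratio, n(H3PO4) = 1/2 × 4.569 × 10^-3 = 2.284 × 10^-3 mol
[H3PO4] = 2.284 × 10^-3 mol / 0.02033 L = 0.1124 mol/L

0.1124 mol/L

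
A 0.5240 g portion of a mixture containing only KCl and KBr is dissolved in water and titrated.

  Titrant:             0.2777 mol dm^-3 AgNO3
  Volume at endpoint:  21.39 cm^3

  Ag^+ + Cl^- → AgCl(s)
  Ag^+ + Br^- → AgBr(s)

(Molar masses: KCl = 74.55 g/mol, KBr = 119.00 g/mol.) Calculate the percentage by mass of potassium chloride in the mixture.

n(AgNO3) = 0.02139 × 0.2777 = 5.940 × 10^-3 mol
Let x = n(KCl), y = n(KBr).
Titrant: 1x + 1y = 5.940 × 10^-3;  mass: 74.55x + 119.00y = 0.5240
Solving, x = 4.114 × 10^-3 mol, y = 1.826 × 10^-3 mol
mass of KCl = 4.114 × 10^-3 × 74.55 = 0.3067 g
% KCl = 0.3067 / 0.5240 × 100 = 58.53 %

58.53 %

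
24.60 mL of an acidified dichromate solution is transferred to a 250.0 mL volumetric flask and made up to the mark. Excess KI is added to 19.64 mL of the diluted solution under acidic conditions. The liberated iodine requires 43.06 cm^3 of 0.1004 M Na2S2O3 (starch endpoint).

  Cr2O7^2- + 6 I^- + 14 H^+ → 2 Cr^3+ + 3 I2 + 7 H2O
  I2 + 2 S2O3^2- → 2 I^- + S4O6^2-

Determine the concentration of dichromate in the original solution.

0.3728 M

n(S2O3^2-) = 0.04306 × 0.1004 = 4.323 × 10^-3 mol
n(I2) = n(S2O3^2-)/2 = 2.162 × 10^-3 mol
From the 1:3 ratio, n(Cr2O7^2-) in the aliquot = 1/3 × 2.162 × 10^-3 = 7.205 × 10^-4 mol
[Cr2O7^2-]_dilute = 7.205 × 10^-4 / 0.01964 = 0.03669 mol/L
[Cr2O7^2-]_original = 0.03669 × 250.0/24.60 = 0.3728 mol/L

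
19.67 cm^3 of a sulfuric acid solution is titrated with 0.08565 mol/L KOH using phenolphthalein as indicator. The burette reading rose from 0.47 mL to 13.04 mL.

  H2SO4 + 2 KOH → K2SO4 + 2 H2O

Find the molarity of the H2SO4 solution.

n(KOH) = 0.01257 L × 0.08565 mol/L = 1.077 × 10^-3 mol
From the 1:2 mole ratio, n(H2SO4) = 1/2 × 1.077 × 10^-3 = 5.383 × 10^-4 mol
[H2SO4] = 5.383 × 10^-4 mol / 0.01967 L = 0.02737 mol/L

0.02737 mol/L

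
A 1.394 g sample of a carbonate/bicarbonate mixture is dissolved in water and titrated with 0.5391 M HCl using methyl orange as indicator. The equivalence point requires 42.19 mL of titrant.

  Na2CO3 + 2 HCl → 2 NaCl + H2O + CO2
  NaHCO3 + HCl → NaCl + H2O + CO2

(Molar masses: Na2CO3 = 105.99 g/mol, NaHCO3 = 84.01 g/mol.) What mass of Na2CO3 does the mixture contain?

n(HCl) = 0.04219 × 0.5391 = 0.02274 mol
Let x = n(Na2CO3), y = n(NaHCO3).
Titrant: 2x + 1y = 0.02274;  mass: 105.99x + 84.01y = 1.394
Solving, x = 8.331 × 10^-3 mol, y = 6.082 × 10^-3 mol
mass of Na2CO3 = 8.331 × 10^-3 × 105.99 = 0.8830 g

0.8830 g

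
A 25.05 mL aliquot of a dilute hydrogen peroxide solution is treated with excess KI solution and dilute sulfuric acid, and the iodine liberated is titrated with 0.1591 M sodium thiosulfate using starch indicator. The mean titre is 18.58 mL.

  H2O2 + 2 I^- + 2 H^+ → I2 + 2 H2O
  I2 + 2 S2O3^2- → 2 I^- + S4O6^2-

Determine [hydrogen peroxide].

0.05900 M

n(S2O3^2-) = 0.01858 × 0.1591 = 2.956 × 10^-3 mol
n(I2) = n(S2O3^2-)/2 = 1.478 × 10^-3 mol
n(H2O2) in the aliquot = 1.478 × 10^-3 mol (1:1 ratio)
[H2O2] = 1.478 × 10^-3 / 0.02505 = 0.05900 mol/L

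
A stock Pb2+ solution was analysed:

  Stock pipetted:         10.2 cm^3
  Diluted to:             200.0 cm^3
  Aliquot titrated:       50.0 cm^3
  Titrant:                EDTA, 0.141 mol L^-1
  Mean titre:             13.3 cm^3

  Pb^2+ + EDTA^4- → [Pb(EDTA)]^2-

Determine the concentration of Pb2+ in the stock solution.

n(EDTA) = 0.0133 × 0.141 = 1.88 × 10^-3 mol
n(Pb2+) in the aliquot = 1.88 × 10^-3 mol (1:1 ratio)
[Pb2+]_dilute = 1.88 × 10^-3 / 0.0500 = 0.0375 mol/L
Dilution factor = 200.0 / 10.2 = 19.61
[Pb2+]_stock = 0.0375 × 19.61 = 0.735 mol/L

0.735 mol/L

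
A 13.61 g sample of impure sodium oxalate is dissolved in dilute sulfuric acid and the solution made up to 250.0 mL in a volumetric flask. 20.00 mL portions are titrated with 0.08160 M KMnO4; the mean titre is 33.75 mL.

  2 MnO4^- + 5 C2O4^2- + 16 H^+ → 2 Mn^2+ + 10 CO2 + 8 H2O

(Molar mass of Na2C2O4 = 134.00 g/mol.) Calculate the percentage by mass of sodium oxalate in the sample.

84.73 %

n(KMnO4) per titration = 0.03375 × 0.08160 = 2.754 × 10^-3 mol
From the 5:2 ratio, n(Na2C2O4) in each aliquot = 5/2 × 2.754 × 10^-3 = 6.885 × 10^-3 mol
n(Na2C2O4) in the whole flask = 6.885 × 10^-3 × 250.0/20.00 = 0.08606 mol
mass of Na2C2O4 = 0.08606 × 134.00 = 11.53 g
% Na2C2O4 = 11.53 / 13.61 × 100 = 84.73 %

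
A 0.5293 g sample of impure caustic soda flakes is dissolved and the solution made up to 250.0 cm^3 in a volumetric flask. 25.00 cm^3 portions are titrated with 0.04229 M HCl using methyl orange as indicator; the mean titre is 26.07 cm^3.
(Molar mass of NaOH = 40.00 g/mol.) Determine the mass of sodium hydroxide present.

NaOH + HCl → NaCl + H2O
n(HCl) per titration = 0.02607 × 0.04229 = 1.103 × 10^-3 mol
n(NaOH) in each aliquot = 1.103 × 10^-3 mol (1:1 ratio)
n(NaOH) in the whole flask = 1.103 × 10^-3 × 250.0/25.00 = 0.01103 mol
mass of NaOH = 0.01103 × 40.00 = 0.4410 g

0.4410 g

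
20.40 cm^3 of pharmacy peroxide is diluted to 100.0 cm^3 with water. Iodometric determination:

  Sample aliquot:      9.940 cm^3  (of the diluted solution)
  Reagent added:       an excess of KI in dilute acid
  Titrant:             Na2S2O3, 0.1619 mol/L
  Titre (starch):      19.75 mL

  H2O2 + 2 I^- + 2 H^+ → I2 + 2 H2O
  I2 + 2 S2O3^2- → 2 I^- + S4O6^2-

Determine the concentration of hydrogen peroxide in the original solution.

n(S2O3^2-) = 0.01975 × 0.1619 = 3.198 × 10^-3 mol
n(I2) = n(S2O3^2-)/2 = 1.599 × 10^-3 mol
n(H2O2) in the aliquot = 1.599 × 10^-3 mol (1:1 ratio)
[H2O2]_dilute = 1.599 × 10^-3 / 0.009940 = 0.1608 mol/L
[H2O2]_original = 0.1608 × 100.0/20.40 = 0.7884 mol/L

0.7884 mol/L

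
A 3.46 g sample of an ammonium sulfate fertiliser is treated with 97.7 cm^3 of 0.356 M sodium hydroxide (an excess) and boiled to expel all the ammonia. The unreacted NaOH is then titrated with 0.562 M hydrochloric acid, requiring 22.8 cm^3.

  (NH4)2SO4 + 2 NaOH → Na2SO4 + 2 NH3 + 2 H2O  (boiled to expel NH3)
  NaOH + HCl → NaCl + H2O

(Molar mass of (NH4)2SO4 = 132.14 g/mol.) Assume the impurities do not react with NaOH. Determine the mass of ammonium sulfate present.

n(NaOH) added = 0.0977 × 0.356 = 0.0348 mol
n(HCl) used in back-titration = 0.0228 × 0.562 = 0.0128 mol
n(NaOH) left over = 0.0128 mol (1:1 ratio)
n(NaOH) consumed by analyte = 0.0348 − 0.0128 = 0.0220 mol
From the 1:2 ratio, n((NH4)2SO4) = 1/2 × 0.0220 = 0.0110 mol
mass of (NH4)2SO4 = 0.0110 × 132.14 = 1.45 g

1.45 g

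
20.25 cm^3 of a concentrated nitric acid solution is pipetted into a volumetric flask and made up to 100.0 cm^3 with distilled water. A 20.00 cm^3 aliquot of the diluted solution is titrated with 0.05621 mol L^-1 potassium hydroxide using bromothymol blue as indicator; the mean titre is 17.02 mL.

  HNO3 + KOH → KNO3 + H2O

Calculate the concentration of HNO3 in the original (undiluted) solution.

0.2362 mol/L

n(KOH) = 0.01702 × 0.05621 = 9.567 × 10^-4 mol
n(HNO3) in the aliquot = 9.567 × 10^-4 mol (1:1 ratio)
[HNO3]_dilute = 9.567 × 10^-4 / 0.02000 = 0.04783 mol/L
Dilution factor = 100.0 / 20.25 = 4.938
[HNO3]_stock = 0.04783 × 4.938 = 0.2362 mol/L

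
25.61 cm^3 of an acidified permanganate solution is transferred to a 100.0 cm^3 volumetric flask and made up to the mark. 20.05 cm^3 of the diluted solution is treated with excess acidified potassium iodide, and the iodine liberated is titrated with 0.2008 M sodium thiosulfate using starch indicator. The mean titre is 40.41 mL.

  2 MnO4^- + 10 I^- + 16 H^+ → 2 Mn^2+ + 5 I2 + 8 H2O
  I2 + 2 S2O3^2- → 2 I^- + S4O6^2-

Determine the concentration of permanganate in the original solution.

0.3161 M

n(S2O3^2-) = 0.04041 × 0.2008 = 8.114 × 10^-3 mol
n(I2) = n(S2O3^2-)/2 = 4.057 × 10^-3 mol
From the 2:5 ratio, n(MnO4^-) in the aliquot = 2/5 × 4.057 × 10^-3 = 1.623 × 10^-3 mol
[MnO4^-]_dilute = 1.623 × 10^-3 / 0.02005 = 0.08094 mol/L
[MnO4^-]_original = 0.08094 × 100.0/25.61 = 0.3161 mol/L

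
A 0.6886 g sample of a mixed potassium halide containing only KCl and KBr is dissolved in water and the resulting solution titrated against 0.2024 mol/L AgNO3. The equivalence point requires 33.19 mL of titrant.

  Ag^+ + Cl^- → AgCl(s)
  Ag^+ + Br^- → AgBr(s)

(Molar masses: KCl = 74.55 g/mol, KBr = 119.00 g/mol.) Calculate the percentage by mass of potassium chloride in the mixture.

26.99 %

n(AgNO3) = 0.03319 × 0.2024 = 6.718 × 10^-3 mol
Let x = n(KCl), y = n(KBr).
Titrant: 1x + 1y = 6.718 × 10^-3;  mass: 74.55x + 119.00y = 0.6886
Solving, x = 2.493 × 10^-3 mol, y = 4.225 × 10^-3 mol
mass of KCl = 2.493 × 10^-3 × 74.55 = 0.1858 g
% KCl = 0.1858 / 0.6886 × 100 = 26.99 %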